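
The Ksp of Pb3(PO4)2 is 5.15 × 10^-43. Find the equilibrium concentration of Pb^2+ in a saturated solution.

[Pb^2+] = 4.10 x 10^-9 M

Pb3(PO4)2(s) <=> 3 Pb^2+(aq) + 2 PO4^3-(aq)
Ksp = [Pb^2+]^3[PO4^3-]^2
For each mole of Pb3(PO4)2 that dissolves: [Pb^2+] = 3s, [PO4^3-] = 2s.
Substituting: Ksp = (3s)^3(2s)^2 = 108s^5
s = (5.15 × 10^-43 / 108)^(1/5) = 1.367 x 10^-9 M
[Pb^2+] = 3s = 4.10 × 10^-9 M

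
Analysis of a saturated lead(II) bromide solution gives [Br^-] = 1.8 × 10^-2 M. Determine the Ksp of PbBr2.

Ksp = 2.9 x 10^-6

PbBr2(s) ⇌ Pb^2+(aq) + 2 Br^-(aq)
Stoichiometry gives [Pb^2+] = (1/2)[Br^-] = 9.00 × 10^-3 M.
Ksp = [Pb^2+][Br^-]^2
Ksp = 9.00 x 10^-3 × (1.8 × 10^-2)^2 = 2.9 x 10^-6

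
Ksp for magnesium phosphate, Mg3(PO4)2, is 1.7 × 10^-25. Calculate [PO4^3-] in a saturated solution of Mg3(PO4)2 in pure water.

[PO4^3-] ≈ 8.7 × 10^-6 M

Mg3(PO4)2(s) <=> 3 Mg^2+ + 2 PO4^3-
Ksp = [Mg^2+]^3[PO4^3-]^2
With molar solubility s: [Mg^2+] = 3s, [PO4^3-] = 2s.
Substituting: Ksp = (3s)^3(2s)^2 = 108s^5
Solving, s = (1.7 × 10^-25/108)^(1/5) = 4.36 × 10^-6 M
[PO4^3-] = 2s = 8.7 × 10^-6 M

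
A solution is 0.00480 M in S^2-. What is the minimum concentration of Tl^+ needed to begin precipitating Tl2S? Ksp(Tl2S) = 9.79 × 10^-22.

[Tl^+] = 4.52e-10 M

Tl2S(s) <=> 2 Tl^+ + S^2-
Ksp = [Tl^+]^2[S^2-]
Precipitation begins when Q = Ksp. With [S^2-] = 0.00480 M:
9.79 × 10^-22 = (0.00480) × [Tl^+]^2
[Tl^+] = (9.79 × 10^-22 / 4.80 × 10^-3)^(1/2) = 4.52 × 10^-10 M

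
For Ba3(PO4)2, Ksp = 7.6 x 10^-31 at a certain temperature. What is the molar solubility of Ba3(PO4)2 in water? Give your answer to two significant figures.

Ba3(PO4)2(s) <=> 3 Ba^2+ + 2 PO4^3-
Ksp = [Ba^2+]^3[PO4^3-]^2
If s mol/L of Ba3(PO4)2 dissolves, [Ba^2+] = 3s and [PO4^3-] = 2s.
Substituting: Ksp = (3s)^3(2s)^2 = 108s^5
Solving, s = (7.6 x 10^-31/108)^(1/5) = 3.7 × 10^-7 M

s ≈ 3.7 x 10^-7 M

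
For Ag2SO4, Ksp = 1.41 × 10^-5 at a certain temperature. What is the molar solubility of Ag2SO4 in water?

Ag2SO4(s) ⇌ 2 Ag^+ + SO4^2-
Ksp = [Ag^+]^2[SO4^2-]
If s mol/L of Ag2SO4 dissolves, [Ag^+] = 2s and [SO4^2-] = s.
Ksp = (2s)^2s = 4s^3
s^3 = 1.41 × 10^-5 / 4, so s = 1.52 × 10^-2 M

1.52 × 10^-2 M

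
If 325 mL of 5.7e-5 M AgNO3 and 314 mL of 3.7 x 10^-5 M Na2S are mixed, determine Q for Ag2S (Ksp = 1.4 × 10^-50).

Q = 1.5 × 10^-14

Total volume = 325 + 314 = 639 mL.
[Ag^+] = 5.7 × 10^-5 × (325/639) = 2.90 × 10^-5 M
[S^2-] = 3.7 × 10^-5 × (314/639) = 1.82 × 10^-5 M
Ag2S(s) <=> 2 Ag^+(aq) + S^2-(aq), so Q = [Ag^+]^2[S^2-]
Q = (2.90 x 10^-5)^2(1.82 × 10^-5) = 1.5 × 10^-14
Q > Ksp, so Ag2S will precipitate.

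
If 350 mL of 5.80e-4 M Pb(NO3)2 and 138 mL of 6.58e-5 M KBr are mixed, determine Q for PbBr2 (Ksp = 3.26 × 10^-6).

Q = 1.44e-13

Total volume = 350 + 138 = 488 mL.
[Pb^2+] = 5.80 x 10^-4 × (350/488) = 4.160 × 10^-4 M
[Br^-] = 6.58 x 10^-5 × (138/488) = 1.861 × 10^-5 M
PbBr2(s) <=> Pb^2+ + 2 Br^-, so Q = [Pb^2+][Br^-]^2
Q = (4.160 × 10^-4)(1.861 × 10^-5)^2 = 1.44 × 10^-13
Q < Ksp, so no precipitate of PbBr2 forms.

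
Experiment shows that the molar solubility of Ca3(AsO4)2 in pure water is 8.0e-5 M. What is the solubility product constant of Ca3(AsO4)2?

3.5 x 10^-19

Ca3(AsO4)2(s) <=> 3 Ca^2+(aq) + 2 AsO4^3-(aq)
For each mole of Ca3(AsO4)2 that dissolves: [Ca^2+] = 3s, [AsO4^3-] = 2s.
Ksp = [Ca^2+]^3[AsO4^3-]^2
Ksp = (3s)^3(2s)^2 = 108s^5
With s = 8.0 × 10^-5: Ksp = 3.5 × 10^-19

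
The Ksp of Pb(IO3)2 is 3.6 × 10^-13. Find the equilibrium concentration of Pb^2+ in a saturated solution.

4.5e-5 M

Pb(IO3)2(s) ⇌ Pb^2+ + 2 IO3^-
Ksp = [Pb^2+][IO3^-]^2
If s mol/L of Pb(IO3)2 dissolves, [Pb^2+] = s and [IO3^-] = 2s.
Ksp = s(2s)^2 = 4s^3
Solving, s = (3.6 × 10^-13/4)^(1/3) = 4.48 x 10^-5 M
[Pb^2+] = s = 4.5 × 10^-5 M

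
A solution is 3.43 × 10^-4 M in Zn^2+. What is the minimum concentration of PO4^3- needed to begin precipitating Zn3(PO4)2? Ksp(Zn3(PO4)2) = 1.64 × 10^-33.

Zn3(PO4)2(s) ⇌ 3 Zn^2+(aq) + 2 PO4^3-(aq)
Ksp = [Zn^2+]^3[PO4^3-]^2
Precipitation begins when Q = Ksp. With [Zn^2+] = 3.43 × 10^-4 M:
1.64 × 10^-33 = (3.43 × 10^-4)^3 × [PO4^3-]^2
[PO4^3-] = (1.64 × 10^-33 / 4.035 × 10^-11)^(1/2) = 6.38 x 10^-12 M

[PO4^3-] = 6.38 × 10^-12 M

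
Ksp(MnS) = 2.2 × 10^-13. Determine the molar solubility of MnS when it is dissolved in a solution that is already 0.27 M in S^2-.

8.1 × 10^-13 M

MnS(s) ⇌ Mn^2+(aq) + S^2-(aq)
Ksp = [Mn^2+][S^2-]
Let s = moles of MnS that dissolve per litre. [Mn^2+] = s, [S^2-] = 0.27 + s ≈ 0.27 (Ksp is small, so little additional dissolves).
Ksp ≈ s × 0.27
s = 8.1 × 10^-13 M
Check: s = 8.1 × 10^-13 ≪ 0.27, so the approximation is valid.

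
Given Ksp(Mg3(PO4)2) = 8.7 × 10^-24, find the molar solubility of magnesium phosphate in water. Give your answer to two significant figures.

Mg3(PO4)2(s) <=> 3 Mg^2+ + 2 PO4^3-
Ksp = [Mg^2+]^3[PO4^3-]^2
With molar solubility s: [Mg^2+] = 3s, [PO4^3-] = 2s.
Ksp = (3s)^3(2s)^2 = 108s^5
s = (8.7 × 10^-24 / 108)^(1/5) = 9.6 x 10^-6 M

9.6e-6 M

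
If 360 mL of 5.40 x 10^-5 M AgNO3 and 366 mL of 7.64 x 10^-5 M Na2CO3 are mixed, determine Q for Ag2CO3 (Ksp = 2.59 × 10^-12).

Total volume = 360 + 366 = 726 mL.
[Ag^+] = 5.40 × 10^-5 × (360/726) = 2.678 × 10^-5 M
[CO3^2-] = 7.64 x 10^-5 × (366/726) = 3.852 × 10^-5 M
Ag2CO3(s) ⇌ 2 Ag^+(aq) + CO3^2-(aq), so Q = [Ag^+]^2[CO3^2-]
Q = (2.678 × 10^-5)^2(3.852 x 10^-5) = 2.76 × 10^-14
Q < Ksp, so no precipitate of Ag2CO3 forms.

2.76 x 10^-14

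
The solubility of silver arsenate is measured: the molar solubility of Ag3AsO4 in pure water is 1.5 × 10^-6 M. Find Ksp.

Ag3AsO4(s) <=> 3 Ag^+(aq) + AsO4^3-(aq)
Let s = molar solubility. Then [Ag^+] = 3s and [AsO4^3-] = s.
Ksp = [Ag^+]^3[AsO4^3-]
Substituting: Ksp = (3s)^3s = 27s^4
Ksp = 27 × (1.5 x 10^-6)^4 = 1.4 × 10^-22

Ksp = 1.4e-22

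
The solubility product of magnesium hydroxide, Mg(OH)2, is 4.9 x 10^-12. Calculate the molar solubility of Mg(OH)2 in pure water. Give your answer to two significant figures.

Mg(OH)2(s) ⇌ Mg^2+(aq) + 2 OH^-(aq)
Ksp = [Mg^2+][OH^-]^2
Let s = molar solubility. Then [Mg^2+] = s and [OH^-] = 2s.
Substituting: Ksp = s(2s)^2 = 4s^3
s = (4.9 x 10^-12 / 4)^(1/3) = 1.1 × 10^-4 M

1.1 × 10^-4 M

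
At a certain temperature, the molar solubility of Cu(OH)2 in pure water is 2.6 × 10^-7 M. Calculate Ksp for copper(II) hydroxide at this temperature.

Ksp = 7.0 x 10^-20

Cu(OH)2(s) <=> Cu^2+ + 2 OH^-
With molar solubility s: [Cu^2+] = s, [OH^-] = 2s.
Ksp = [Cu^2+][OH^-]^2
So Ksp = s × (2s)^2 = 4s^3
Ksp = 4 × (2.6 x 10^-7)^3 = 7.0 x 10^-20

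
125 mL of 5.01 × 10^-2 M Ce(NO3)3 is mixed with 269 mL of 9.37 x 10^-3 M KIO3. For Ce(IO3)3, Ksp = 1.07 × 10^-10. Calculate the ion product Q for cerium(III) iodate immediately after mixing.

Total volume = 125 + 269 = 394 mL.
[Ce^3+] = 5.01 × 10^-2 × (125/394) = 1.589 × 10^-2 M
[IO3^-] = 9.37 × 10^-3 × (269/394) = 6.397 × 10^-3 M
Ce(IO3)3(s) <=> Ce^3+ + 3 IO3^-, so Q = [Ce^3+][IO3^-]^3
Q = (1.589 x 10^-2)(6.397 × 10^-3)^3 = 4.16 x 10^-9
Q > Ksp, so Ce(IO3)3 will precipitate.

4.16 × 10^-9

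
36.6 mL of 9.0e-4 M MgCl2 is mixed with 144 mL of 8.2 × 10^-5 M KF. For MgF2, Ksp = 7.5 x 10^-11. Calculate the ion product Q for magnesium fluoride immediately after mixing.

Total volume = 36.6 + 144 = 180.6 mL.
[Mg^2+] = 9.0 × 10^-4 × (36.6/180.6) = 1.82 x 10^-4 M
[F^-] = 8.2 × 10^-5 × (144/180.6) = 6.54 x 10^-5 M
MgF2(s) <=> Mg^2+(aq) + 2 F^-(aq), so Q = [Mg^2+][F^-]^2
Q = (1.82 × 10^-4)(6.54 x 10^-5)^2 = 7.8 x 10^-13
Q < Ksp, so no precipitate of MgF2 forms.

7.8 x 10^-13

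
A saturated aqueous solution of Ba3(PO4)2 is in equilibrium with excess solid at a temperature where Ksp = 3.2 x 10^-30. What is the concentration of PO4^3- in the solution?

Ba3(PO4)2(s) ⇌ 3 Ba^2+ + 2 PO4^3-
Ksp = [Ba^2+]^3[PO4^3-]^2
With molar solubility s: [Ba^2+] = 3s, [PO4^3-] = 2s.
So Ksp = (3s)^3 × (2s)^2 = 108s^5
s^5 = 3.2 x 10^-30 / 108, so s = 4.95 × 10^-7 M
[PO4^3-] = 2s = 9.9 × 10^-7 M

[PO4^3-] = 9.9e-7 M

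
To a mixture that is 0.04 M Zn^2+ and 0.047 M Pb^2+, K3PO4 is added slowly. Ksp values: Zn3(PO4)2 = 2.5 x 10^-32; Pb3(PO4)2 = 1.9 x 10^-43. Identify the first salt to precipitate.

Precipitation of each salt starts when its ion product equals its Ksp.
For Zn3(PO4)2: 2.5 x 10^-32 = (0.04)^3 × [PO4^3-]^2  ⇒  [PO4^3-] = 2.0 x 10^-14 M.
For Pb3(PO4)2: 1.9 x 10^-43 = (0.047)^3 × [PO4^3-]^2  ⇒  [PO4^3-] = 4.3 x 10^-20 M.
The salt with the lower threshold [PO4^3-] precipitates first: Pb3(PO4)2.

Pb3(PO4)2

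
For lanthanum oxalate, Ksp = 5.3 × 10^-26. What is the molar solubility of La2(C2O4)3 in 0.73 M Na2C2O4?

1.8e-13 M

La2(C2O4)3(s) <=> 2 La^3+ + 3 C2O4^2-
Ksp = [La^3+]^2[C2O4^2-]^3
Let s = moles of La2(C2O4)3 that dissolve per litre. [La^3+] = 2s, [C2O4^2-] = 0.73 + 3s ≈ 0.73 (Ksp is small, so little additional dissolves).
Ksp ≈ (2s)^2 × (0.73)^3
s = 1.8 × 10^-13 M
Check: 3s = 5.5 x 10^-13 ≪ 0.73, so the approximation is valid.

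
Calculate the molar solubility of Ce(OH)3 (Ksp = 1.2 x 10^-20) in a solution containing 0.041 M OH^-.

Ce(OH)3(s) ⇌ Ce^3+ + 3 OH^-
Ksp = [Ce^3+][OH^-]^3
Let s be the molar solubility in this solution. [Ce^3+] = s, [OH^-] = 0.041 + 3s ≈ 0.041 (Ksp is small, so little additional dissolves).
Ksp ≈ s × (0.041)^3
s = 1.7 × 10^-16 M
Check: 3s = 5.2 × 10^-16 ≪ 0.041, so the approximation is valid.

1.7 × 10^-16 M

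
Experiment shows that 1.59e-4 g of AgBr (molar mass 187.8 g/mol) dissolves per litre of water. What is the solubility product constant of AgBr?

Molar solubility s = (1.59 × 10^-4 g/L) / (187.8 g/mol) = 8.466 × 10^-7 M.
AgBr(s) ⇌ Ag^+ + Br^-
With molar solubility s: [Ag^+] = s, [Br^-] = s.
Ksp = [Ag^+][Br^-]
Ksp = s^2
Ksp = (8.466 × 10^-7)^2 = 7.17 × 10^-13

Ksp = 7.17 × 10^-13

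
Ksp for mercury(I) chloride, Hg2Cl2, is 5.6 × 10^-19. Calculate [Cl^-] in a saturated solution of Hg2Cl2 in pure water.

Hg2Cl2(s) ⇌ Hg2^2+(aq) + 2 Cl^-(aq)
Ksp = [Hg2^2+][Cl^-]^2
If s mol/L of Hg2Cl2 dissolves, [Hg2^2+] = s and [Cl^-] = 2s.
Ksp = s(2s)^2 = 4s^3
s^3 = 5.6 × 10^-19 / 4, so s = 5.19 x 10^-7 M
[Cl^-] = 2s = 1.0 x 10^-6 M

[Cl^-] = 1.0 × 10^-6 M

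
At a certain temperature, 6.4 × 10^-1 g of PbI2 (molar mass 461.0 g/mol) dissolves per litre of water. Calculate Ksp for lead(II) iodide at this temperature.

Ksp ≈ 1.1e-8

Molar solubility s = (6.4 x 10^-1 g/L) / (461.0 g/mol) = 1.39 × 10^-3 M.
PbI2(s) ⇌ Pb^2+ + 2 I^-
With molar solubility s: [Pb^2+] = s, [I^-] = 2s.
Ksp = [Pb^2+][I^-]^2
Ksp = s(2s)^2 = 4s^3
With s = 1.39 × 10^-3: Ksp = 1.1 × 10^-8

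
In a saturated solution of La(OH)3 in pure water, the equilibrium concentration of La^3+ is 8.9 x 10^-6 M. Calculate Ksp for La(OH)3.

Ksp = 1.7 x 10^-19

La(OH)3(s) ⇌ La^3+(aq) + 3 OH^-(aq)
Stoichiometry gives [OH^-] = (3/1)[La^3+] = 2.67 × 10^-5 M.
Ksp = [La^3+][OH^-]^3
Ksp = 8.9 × 10^-6 × (2.67 x 10^-5)^3 = 1.7 × 10^-19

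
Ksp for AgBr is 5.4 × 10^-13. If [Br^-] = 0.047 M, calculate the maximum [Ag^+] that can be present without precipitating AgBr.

AgBr(s) <=> Ag^+(aq) + Br^-(aq)
Ksp = [Ag^+][Br^-]
Precipitation begins when Q = Ksp. With [Br^-] = 0.047 M:
5.4 × 10^-13 = (0.047) × [Ag^+]
[Ag^+] = (5.4 × 10^-13 / 4.7 × 10^-2) = 1.1 × 10^-11 M

[Ag^+] ≈ 1.1 × 10^-11 M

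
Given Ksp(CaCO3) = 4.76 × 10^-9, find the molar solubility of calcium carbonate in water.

6.90 x 10^-5 M

CaCO3(s) <=> Ca^2+(aq) + CO3^2-(aq)
Ksp = [Ca^2+][CO3^2-]
For each mole of CaCO3 that dissolves: [Ca^2+] = s, [CO3^2-] = s.
Ksp = (s)(s) = s^2
s = √(4.76 × 10^-9) = 6.90 x 10^-5 M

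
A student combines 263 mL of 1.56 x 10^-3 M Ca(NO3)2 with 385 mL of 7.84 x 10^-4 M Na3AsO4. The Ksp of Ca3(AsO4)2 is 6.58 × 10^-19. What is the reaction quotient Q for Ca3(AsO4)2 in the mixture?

Total volume = 263 + 385 = 648 mL.
[Ca^2+] = 1.56 × 10^-3 × (263/648) = 6.331 × 10^-4 M
[AsO4^3-] = 7.84 × 10^-4 × (385/648) = 4.658 × 10^-4 M
Ca3(AsO4)2(s) <=> 3 Ca^2+ + 2 AsO4^3-, so Q = [Ca^2+]^3[AsO4^3-]^2
Q = (6.331 x 10^-4)^3(4.658 × 10^-4)^2 = 5.51 × 10^-17
Q > Ksp, so Ca3(AsO4)2 will precipitate.

Q = 5.51 × 10^-17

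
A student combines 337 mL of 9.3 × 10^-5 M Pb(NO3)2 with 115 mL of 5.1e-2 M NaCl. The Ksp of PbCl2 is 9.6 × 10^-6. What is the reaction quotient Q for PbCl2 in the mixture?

Total volume = 337 + 115 = 452 mL.
[Pb^2+] = 9.3 x 10^-5 × (337/452) = 6.93 x 10^-5 M
[Cl^-] = 5.1 × 10^-2 × (115/452) = 1.30 × 10^-2 M
PbCl2(s) ⇌ Pb^2+ + 2 Cl^-, so Q = [Pb^2+][Cl^-]^2
Q = (6.93 × 10^-5)(1.30 × 10^-2)^2 = 1.2 x 10^-8
Q < Ksp, so no precipitate of PbCl2 forms.

1.2 x 10^-8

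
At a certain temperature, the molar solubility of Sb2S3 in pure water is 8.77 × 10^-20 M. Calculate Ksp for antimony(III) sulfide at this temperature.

Sb2S3(s) ⇌ 2 Sb^3+ + 3 S^2-
If s mol/L of Sb2S3 dissolves, [Sb^3+] = 2s and [S^2-] = 3s.
Ksp = [Sb^3+]^2[S^2-]^3
So Ksp = (2s)^2 × (3s)^3 = 108s^5
With s = 8.77 × 10^-20: Ksp = 5.60 x 10^-94

Ksp = 5.60 x 10^-94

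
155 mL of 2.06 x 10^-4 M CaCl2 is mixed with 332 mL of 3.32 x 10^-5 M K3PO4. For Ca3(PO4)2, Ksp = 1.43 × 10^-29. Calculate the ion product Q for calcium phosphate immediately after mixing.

Total volume = 155 + 332 = 487 mL.
[Ca^2+] = 2.06 × 10^-4 × (155/487) = 6.556 × 10^-5 M
[PO4^3-] = 3.32 × 10^-5 × (332/487) = 2.263 × 10^-5 M
Ca3(PO4)2(s) ⇌ 3 Ca^2+ + 2 PO4^3-, so Q = [Ca^2+]^3[PO4^3-]^2
Q = (6.556 × 10^-5)^3(2.263 × 10^-5)^2 = 1.44 × 10^-22
Q > Ksp, so Ca3(PO4)2 will precipitate.

Q = 1.44e-22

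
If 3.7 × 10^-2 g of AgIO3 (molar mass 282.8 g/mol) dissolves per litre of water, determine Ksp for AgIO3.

Molar solubility s = (3.7 × 10^-2 g/L) / (282.8 g/mol) = 1.31 x 10^-4 M.
AgIO3(s) ⇌ Ag^+ + IO3^-
If s mol/L of AgIO3 dissolves, [Ag^+] = s and [IO3^-] = s.
Ksp = [Ag^+][IO3^-]
Ksp = s^2
Ksp = (1.31 × 10^-4)^2 = 1.7 × 10^-8

Ksp ≈ 1.7 x 10^-8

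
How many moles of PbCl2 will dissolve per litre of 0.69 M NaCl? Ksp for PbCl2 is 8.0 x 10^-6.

PbCl2(s) <=> Pb^2+ + 2 Cl^-
Ksp = [Pb^2+][Cl^-]^2
If s mol/L dissolves here, [Pb^2+] = s, [Cl^-] = 0.69 + 2s ≈ 0.69 (Ksp is small, so little additional dissolves).
Ksp ≈ s × (0.69)^2
s = 1.7 x 10^-5 M
Check: 2s = 3.4 x 10^-5 ≪ 0.69, so the approximation is valid.

s = 1.7 x 10^-5 M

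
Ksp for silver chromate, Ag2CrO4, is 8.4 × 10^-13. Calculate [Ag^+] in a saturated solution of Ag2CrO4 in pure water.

Ag2CrO4(s) ⇌ 2 Ag^+(aq) + CrO4^2-(aq)
Ksp = [Ag^+]^2[CrO4^2-]
If s mol/L of Ag2CrO4 dissolves, [Ag^+] = 2s and [CrO4^2-] = s.
Substituting: Ksp = (2s)^2s = 4s^3
s^3 = 8.4 × 10^-13 / 4, so s = 5.94 x 10^-5 M
[Ag^+] = 2s = 1.2 x 10^-4 M

1.2 × 10^-4 M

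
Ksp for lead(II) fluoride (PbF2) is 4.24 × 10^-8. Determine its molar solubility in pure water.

2.20 × 10^-3 M

PbF2(s) <=> Pb^2+(aq) + 2 F^-(aq)
Ksp = [Pb^2+][F^-]^2
Let s = molar solubility. Then [Pb^2+] = s and [F^-] = 2s.
So Ksp = s × (2s)^2 = 4s^3
s = (4.24 × 10^-8 / 4)^(1/3) = 2.20 × 10^-3 M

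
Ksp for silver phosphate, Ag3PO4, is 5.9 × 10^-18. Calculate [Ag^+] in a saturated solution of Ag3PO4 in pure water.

[Ag^+] ≈ 6.5 × 10^-5 M

Ag3PO4(s) ⇌ 3 Ag^+ + PO4^3-
Ksp = [Ag^+]^3[PO4^3-]
For each mole of Ag3PO4 that dissolves: [Ag^+] = 3s, [PO4^3-] = s.
Substituting: Ksp = (3s)^3s = 27s^4
Solving, s = (5.9 × 10^-18/27)^(1/4) = 2.16 × 10^-5 M
[Ag^+] = 3s = 6.5 × 10^-5 M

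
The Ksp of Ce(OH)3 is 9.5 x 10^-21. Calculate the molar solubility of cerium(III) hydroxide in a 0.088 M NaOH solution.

s = 1.4e-17 M

Ce(OH)3(s) ⇌ Ce^3+(aq) + 3 OH^-(aq)
Ksp = [Ce^3+][OH^-]^3
Let s be the molar solubility in this solution. [Ce^3+] = s, [OH^-] = 0.088 + 3s ≈ 0.088 (since OH^- from NaOH dominates).
Ksp ≈ s × (0.088)^3
s = 1.4 x 10^-17 M
Check: 3s = 4.2 × 10^-17 ≪ 0.088, so the approximation is valid.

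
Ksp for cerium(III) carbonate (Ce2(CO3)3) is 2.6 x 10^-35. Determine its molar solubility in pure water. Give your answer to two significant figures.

Ce2(CO3)3(s) ⇌ 2 Ce^3+(aq) + 3 CO3^2-(aq)
Ksp = [Ce^3+]^2[CO3^2-]^3
For each mole of Ce2(CO3)3 that dissolves: [Ce^3+] = 2s, [CO3^2-] = 3s.
Ksp = (2s)^2(3s)^3 = 108s^5
s = (2.6 x 10^-35 / 108)^(1/5) = 4.7 × 10^-8 M

s = 4.7 × 10^-8 M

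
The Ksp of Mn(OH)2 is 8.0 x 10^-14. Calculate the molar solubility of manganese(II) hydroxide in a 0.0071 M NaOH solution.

1.6e-9 M

Mn(OH)2(s) ⇌ Mn^2+ + 2 OH^-
Ksp = [Mn^2+][OH^-]^2
Let s = moles of Mn(OH)2 that dissolve per litre. [Mn^2+] = s, [OH^-] = 0.0071 + 2s ≈ 0.0071 (common-ion effect: OH^- is already 0.0071 M).
Ksp ≈ s × (0.0071)^2
s = 1.6 × 10^-9 M
Check: 2s = 3.2 × 10^-9 ≪ 0.0071, so the approximation is valid.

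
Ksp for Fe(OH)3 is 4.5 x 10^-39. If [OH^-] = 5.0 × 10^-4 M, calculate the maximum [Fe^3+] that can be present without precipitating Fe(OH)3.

[Fe^3+] = 3.6 × 10^-29 M

Fe(OH)3(s) <=> Fe^3+ + 3 OH^-
Ksp = [Fe^3+][OH^-]^3
Precipitation begins when Q = Ksp. With [OH^-] = 5.0 × 10^-4 M:
4.5 x 10^-39 = (5.0 × 10^-4)^3 × [Fe^3+]
[Fe^3+] = (4.5 x 10^-39 / 1.25 x 10^-10) = 3.6 × 10^-29 M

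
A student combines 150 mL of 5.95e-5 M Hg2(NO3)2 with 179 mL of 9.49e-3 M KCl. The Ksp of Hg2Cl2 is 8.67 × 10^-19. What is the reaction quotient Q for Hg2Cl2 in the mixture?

Total volume = 150 + 179 = 329 mL.
[Hg2^2+] = 5.95 × 10^-5 × (150/329) = 2.713 x 10^-5 M
[Cl^-] = 9.49 x 10^-3 × (179/329) = 5.163 x 10^-3 M
Hg2Cl2(s) <=> Hg2^2+ + 2 Cl^-, so Q = [Hg2^2+][Cl^-]^2
Q = (2.713 x 10^-5)(5.163 × 10^-3)^2 = 7.23 x 10^-10
Q > Ksp, so Hg2Cl2 will precipitate.

Q ≈ 7.23 x 10^-10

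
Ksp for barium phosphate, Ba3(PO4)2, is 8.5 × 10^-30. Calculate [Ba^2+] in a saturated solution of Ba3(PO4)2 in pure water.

[Ba^2+] ≈ 1.8 × 10^-6 M

Ba3(PO4)2(s) ⇌ 3 Ba^2+(aq) + 2 PO4^3-(aq)
Ksp = [Ba^2+]^3[PO4^3-]^2
For each mole of Ba3(PO4)2 that dissolves: [Ba^2+] = 3s, [PO4^3-] = 2s.
So Ksp = (3s)^3 × (2s)^2 = 108s^5
s^5 = 8.5 × 10^-30 / 108, so s = 6.01 × 10^-7 M
[Ba^2+] = 3s = 1.8 × 10^-6 M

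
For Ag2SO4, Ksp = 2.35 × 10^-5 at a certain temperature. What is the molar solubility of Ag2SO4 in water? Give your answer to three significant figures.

Ag2SO4(s) ⇌ 2 Ag^+ + SO4^2-
Ksp = [Ag^+]^2[SO4^2-]
Let s = molar solubility. Then [Ag^+] = 2s and [SO4^2-] = s.
Substituting: Ksp = (2s)^2s = 4s^3
Solving, s = (2.35 × 10^-5/4)^(1/3) = 1.80 x 10^-2 M

s = 1.80 x 10^-2 M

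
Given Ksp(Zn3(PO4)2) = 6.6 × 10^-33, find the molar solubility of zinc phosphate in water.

Zn3(PO4)2(s) <=> 3 Zn^2+ + 2 PO4^3-
Ksp = [Zn^2+]^3[PO4^3-]^2
If s mol/L of Zn3(PO4)2 dissolves, [Zn^2+] = 3s and [PO4^3-] = 2s.
So Ksp = (3s)^3 × (2s)^2 = 108s^5
Solving, s = (6.6 × 10^-33/108)^(1/5) = 1.4 × 10^-7 M

s = 1.4 × 10^-7 M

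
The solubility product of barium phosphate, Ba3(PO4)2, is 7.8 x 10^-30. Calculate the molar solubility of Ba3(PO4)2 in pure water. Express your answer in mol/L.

s = 5.9 × 10^-7 M

Ba3(PO4)2(s) <=> 3 Ba^2+ + 2 PO4^3-
Ksp = [Ba^2+]^3[PO4^3-]^2
Let s = molar solubility. Then [Ba^2+] = 3s and [PO4^3-] = 2s.
So Ksp = (3s)^3 × (2s)^2 = 108s^5
s = (7.8 x 10^-30 / 108)^(1/5) = 5.9 × 10^-7 M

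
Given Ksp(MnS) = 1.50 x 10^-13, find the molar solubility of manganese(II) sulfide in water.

MnS(s) <=> Mn^2+ + S^2-
Ksp = [Mn^2+][S^2-]
If s mol/L of MnS dissolves, [Mn^2+] = s and [S^2-] = s.
Ksp = s × s = s^2
s = √(1.50 x 10^-13) = 3.87 × 10^-7 M

3.87 x 10^-7 M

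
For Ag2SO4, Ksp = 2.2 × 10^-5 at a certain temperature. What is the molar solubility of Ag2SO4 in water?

s = 1.8e-2 M

Ag2SO4(s) <=> 2 Ag^+(aq) + SO4^2-(aq)
Ksp = [Ag^+]^2[SO4^2-]
For each mole of Ag2SO4 that dissolves: [Ag^+] = 2s, [SO4^2-] = s.
Substituting: Ksp = (2s)^2s = 4s^3
s^3 = 2.2 × 10^-5 / 4, so s = 1.8 × 10^-2 M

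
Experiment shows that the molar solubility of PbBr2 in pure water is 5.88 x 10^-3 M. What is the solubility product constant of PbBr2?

Ksp = 8.13 × 10^-7

PbBr2(s) ⇌ Pb^2+(aq) + 2 Br^-(aq)
For each mole of PbBr2 that dissolves: [Pb^2+] = s, [Br^-] = 2s.
Ksp = [Pb^2+][Br^-]^2
So Ksp = s × (2s)^2 = 4s^3
Ksp = 4 × (5.88 × 10^-3)^3 = 8.13 × 10^-7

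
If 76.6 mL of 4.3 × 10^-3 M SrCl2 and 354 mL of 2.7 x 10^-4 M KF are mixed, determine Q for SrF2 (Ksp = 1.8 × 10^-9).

Total volume = 76.6 + 354 = 430.6 mL.
[Sr^2+] = 4.3 x 10^-3 × (76.6/430.6) = 7.65 x 10^-4 M
[F^-] = 2.7 × 10^-4 × (354/430.6) = 2.22 × 10^-4 M
SrF2(s) <=> Sr^2+(aq) + 2 F^-(aq), so Q = [Sr^2+][F^-]^2
Q = (7.65 × 10^-4)(2.22 × 10^-4)^2 = 3.8 × 10^-11
Q < Ksp, so no precipitate of SrF2 forms.

3.8e-11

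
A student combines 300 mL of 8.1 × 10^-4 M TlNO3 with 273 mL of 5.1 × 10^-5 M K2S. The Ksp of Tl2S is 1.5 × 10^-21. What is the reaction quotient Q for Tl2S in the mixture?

Q = 4.4e-12

Total volume = 300 + 273 = 573 mL.
[Tl^+] = 8.1 × 10^-4 × (300/573) = 4.24 × 10^-4 M
[S^2-] = 5.1 x 10^-5 × (273/573) = 2.43 × 10^-5 M
Tl2S(s) ⇌ 2 Tl^+(aq) + S^2-(aq), so Q = [Tl^+]^2[S^2-]
Q = (4.24 × 10^-4)^2(2.43 × 10^-5) = 4.4 x 10^-12
Q > Ksp, so Tl2S will precipitate.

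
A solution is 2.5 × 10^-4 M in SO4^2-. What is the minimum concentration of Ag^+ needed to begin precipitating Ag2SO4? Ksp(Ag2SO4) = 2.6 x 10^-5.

Ag2SO4(s) <=> 2 Ag^+ + SO4^2-
Ksp = [Ag^+]^2[SO4^2-]
Precipitation begins when Q = Ksp. With [SO4^2-] = 2.5 × 10^-4 M:
2.6 x 10^-5 = (2.5 × 10^-4) × [Ag^+]^2
[Ag^+] = (2.6 x 10^-5 / 2.5 × 10^-4)^(1/2) = 3.2 x 10^-1 M

[Ag^+] = 0.32 M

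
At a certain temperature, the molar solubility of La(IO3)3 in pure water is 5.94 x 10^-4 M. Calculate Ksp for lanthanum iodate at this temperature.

Ksp = 3.36e-12

La(IO3)3(s) ⇌ La^3+ + 3 IO3^-
With molar solubility s: [La^3+] = s, [IO3^-] = 3s.
Ksp = [La^3+][IO3^-]^3
Substituting: Ksp = s(3s)^3 = 27s^4
Ksp = 27 × (5.94 x 10^-4)^4 = 3.36 × 10^-12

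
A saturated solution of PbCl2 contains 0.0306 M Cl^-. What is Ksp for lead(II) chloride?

Ksp ≈ 1.43 × 10^-5

PbCl2(s) <=> Pb^2+ + 2 Cl^-
Stoichiometry gives [Pb^2+] = (1/2)[Cl^-] = 1.530 × 10^-2 M.
Ksp = [Pb^2+][Cl^-]^2
Ksp = 1.530 x 10^-2 × (3.06 × 10^-2)^2 = 1.43 × 10^-5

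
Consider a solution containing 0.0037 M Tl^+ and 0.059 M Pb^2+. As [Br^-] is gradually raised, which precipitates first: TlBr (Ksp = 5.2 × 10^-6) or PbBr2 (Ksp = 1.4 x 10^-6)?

Precipitation of each salt starts when its ion product equals its Ksp.
For TlBr: 5.2 × 10^-6 = 0.0037 × [Br^-]  ⇒  [Br^-] = 1.4 x 10^-3 M.
For PbBr2: 1.4 x 10^-6 = 0.059 × [Br^-]^2  ⇒  [Br^-] = 4.9 × 10^-3 M.
The salt with the lower threshold [Br^-] precipitates first: TlBr.

TlBr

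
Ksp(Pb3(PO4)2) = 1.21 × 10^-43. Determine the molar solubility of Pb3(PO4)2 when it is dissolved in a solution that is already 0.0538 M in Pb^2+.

1.39 × 10^-20 M

Pb3(PO4)2(s) <=> 3 Pb^2+(aq) + 2 PO4^3-(aq)
Ksp = [Pb^2+]^3[PO4^3-]^2
If s mol/L dissolves here, [Pb^2+] = 0.0538 + 3s ≈ 0.0538, [PO4^3-] = 2s (since the Pb^2+ already present dominates).
Ksp ≈ (0.0538)^3 × (2s)^2
s = 1.39 x 10^-20 M
Check: 3s = 4.2 × 10^-20 ≪ 0.0538, so the approximation is valid.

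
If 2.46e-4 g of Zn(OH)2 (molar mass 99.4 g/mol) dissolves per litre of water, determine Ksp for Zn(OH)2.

Molar solubility s = (2.46 × 10^-4 g/L) / (99.4 g/mol) = 2.475 × 10^-6 M.
Zn(OH)2(s) <=> Zn^2+(aq) + 2 OH^-(aq)
For each mole of Zn(OH)2 that dissolves: [Zn^2+] = s, [OH^-] = 2s.
Ksp = [Zn^2+][OH^-]^2
Ksp = s(2s)^2 = 4s^3
Ksp = 4 × (2.475 × 10^-6)^3 = 6.06 × 10^-17

6.06 x 10^-17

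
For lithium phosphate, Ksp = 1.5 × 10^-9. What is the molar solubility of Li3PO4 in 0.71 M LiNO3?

Li3PO4(s) ⇌ 3 Li^+ + PO4^3-
Ksp = [Li^+]^3[PO4^3-]
If s mol/L dissolves here, [Li^+] = 0.71 + 3s ≈ 0.71, [PO4^3-] = s (common-ion effect: Li^+ is already 0.71 M).
Ksp ≈ (0.71)^3 × s
s = 4.2 × 10^-9 M
Check: 3s = 1.3 × 10^-8 ≪ 0.71, so the approximation is valid.

s = 4.2 × 10^-9 M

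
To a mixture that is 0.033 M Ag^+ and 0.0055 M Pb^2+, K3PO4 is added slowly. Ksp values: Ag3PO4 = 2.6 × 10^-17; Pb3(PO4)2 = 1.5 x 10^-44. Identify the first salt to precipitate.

Pb3(PO4)2

Each salt begins to precipitate when Q = Ksp, i.e. when [PO4^3-] reaches its threshold.
For Ag3PO4: 2.6 × 10^-17 = (0.033)^3 × [PO4^3-]  ⇒  [PO4^3-] = 7.2 × 10^-13 M.
For Pb3(PO4)2: 1.5 x 10^-44 = (0.0055)^3 × [PO4^3-]^2  ⇒  [PO4^3-] = 3.0 × 10^-19 M.
The salt with the lower threshold [PO4^3-] precipitates first: Pb3(PO4)2.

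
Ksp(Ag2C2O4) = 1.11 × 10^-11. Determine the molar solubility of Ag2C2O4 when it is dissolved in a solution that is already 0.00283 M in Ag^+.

s ≈ 1.39 × 10^-6 M

Ag2C2O4(s) ⇌ 2 Ag^+(aq) + C2O4^2-(aq)
Ksp = [Ag^+]^2[C2O4^2-]
Let s be the molar solubility in this solution. [Ag^+] = 0.00283 + 2s ≈ 0.00283, [C2O4^2-] = s (Ksp is small, so little additional dissolves).
Ksp ≈ (0.00283)^2 × s
s = 1.39 x 10^-6 M
Check: 2s = 2.8 × 10^-6 ≪ 0.00283, so the approximation is valid.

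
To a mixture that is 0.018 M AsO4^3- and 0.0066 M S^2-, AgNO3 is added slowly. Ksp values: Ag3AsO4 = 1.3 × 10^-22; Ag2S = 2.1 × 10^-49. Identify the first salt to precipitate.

Ag2S

Precipitation of each salt starts when its ion product equals its Ksp.
For Ag3AsO4: 1.3 × 10^-22 = 0.018 × [Ag^+]^3  ⇒  [Ag^+] = 1.9 × 10^-7 M.
For Ag2S: 2.1 × 10^-49 = 0.0066 × [Ag^+]^2  ⇒  [Ag^+] = 5.6 × 10^-24 M.
The salt with the lower threshold [Ag^+] precipitates first: Ag2S.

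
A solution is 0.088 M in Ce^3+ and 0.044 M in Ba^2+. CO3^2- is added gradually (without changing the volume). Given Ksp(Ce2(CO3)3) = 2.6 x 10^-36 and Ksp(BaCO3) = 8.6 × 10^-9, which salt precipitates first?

Each salt begins to precipitate when Q = Ksp, i.e. when [CO3^2-] reaches its threshold.
For Ce2(CO3)3: 2.6 x 10^-36 = (0.088)^2 × [CO3^2-]^3  ⇒  [CO3^2-] = 7.0 × 10^-12 M.
For BaCO3: 8.6 × 10^-9 = 0.044 × [CO3^2-]  ⇒  [CO3^2-] = 2.0 × 10^-7 M.
The salt with the lower threshold [CO3^2-] precipitates first: Ce2(CO3)3.

Ce2(CO3)3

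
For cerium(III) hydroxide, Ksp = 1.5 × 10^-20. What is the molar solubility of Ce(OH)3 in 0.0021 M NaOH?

s = 1.6 × 10^-12 M

Ce(OH)3(s) <=> Ce^3+ + 3 OH^-
Ksp = [Ce^3+][OH^-]^3
Let s = moles of Ce(OH)3 that dissolve per litre. [Ce^3+] = s, [OH^-] = 0.0021 + 3s ≈ 0.0021 (common-ion effect: OH^- is already 0.0021 M).
Ksp ≈ s × (0.0021)^3
s = 1.6 × 10^-12 M
Check: 3s = 4.9 × 10^-12 ≪ 0.0021, so the approximation is valid.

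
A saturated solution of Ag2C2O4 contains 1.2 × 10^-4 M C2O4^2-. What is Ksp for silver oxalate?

Ag2C2O4(s) <=> 2 Ag^+(aq) + C2O4^2-(aq)
Stoichiometry gives [Ag^+] = (2/1)[C2O4^2-] = 2.40 × 10^-4 M.
Ksp = [Ag^+]^2[C2O4^2-]
Ksp = (2.40 × 10^-4)^2 × 1.2 × 10^-4 = 6.9 × 10^-12

6.9 × 10^-12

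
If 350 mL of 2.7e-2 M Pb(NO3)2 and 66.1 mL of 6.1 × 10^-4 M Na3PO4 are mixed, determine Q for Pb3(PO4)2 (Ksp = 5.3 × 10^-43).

Total volume = 350 + 66.1 = 416.1 mL.
[Pb^2+] = 2.7 × 10^-2 × (350/416.1) = 2.27 × 10^-2 M
[PO4^3-] = 6.1 x 10^-4 × (66.1/416.1) = 9.69 x 10^-5 M
Pb3(PO4)2(s) <=> 3 Pb^2+(aq) + 2 PO4^3-(aq), so Q = [Pb^2+]^3[PO4^3-]^2
Q = (2.27 × 10^-2)^3(9.69 × 10^-5)^2 = 1.1 x 10^-13
Q > Ksp, so Pb3(PO4)2 will precipitate.

Q = 1.1 × 10^-13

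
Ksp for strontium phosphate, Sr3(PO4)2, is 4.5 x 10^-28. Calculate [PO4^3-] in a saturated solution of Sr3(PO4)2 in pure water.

2.7 × 10^-6 M

Sr3(PO4)2(s) ⇌ 3 Sr^2+(aq) + 2 PO4^3-(aq)
Ksp = [Sr^2+]^3[PO4^3-]^2
Let s = molar solubility. Then [Sr^2+] = 3s and [PO4^3-] = 2s.
So Ksp = (3s)^3 × (2s)^2 = 108s^5
s = (4.5 x 10^-28 / 108)^(1/5) = 1.33 x 10^-6 M
[PO4^3-] = 2s = 2.7 × 10^-6 M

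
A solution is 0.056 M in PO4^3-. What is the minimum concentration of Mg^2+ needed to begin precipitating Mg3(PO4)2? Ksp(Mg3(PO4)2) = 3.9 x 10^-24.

[Mg^2+] = 1.1e-7 M

Mg3(PO4)2(s) <=> 3 Mg^2+ + 2 PO4^3-
Ksp = [Mg^2+]^3[PO4^3-]^2
Precipitation begins when Q = Ksp. With [PO4^3-] = 0.056 M:
3.9 x 10^-24 = (0.056)^2 × [Mg^2+]^3
[Mg^2+] = (3.9 x 10^-24 / 3.14 × 10^-3)^(1/3) = 1.1 x 10^-7 M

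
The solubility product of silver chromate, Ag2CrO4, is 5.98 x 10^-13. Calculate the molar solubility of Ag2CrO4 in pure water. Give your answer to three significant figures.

s = 5.31e-5 M

Ag2CrO4(s) ⇌ 2 Ag^+ + CrO4^2-
Ksp = [Ag^+]^2[CrO4^2-]
For each mole of Ag2CrO4 that dissolves: [Ag^+] = 2s, [CrO4^2-] = s.
So Ksp = (2s)^2 × s = 4s^3
Solving, s = (5.98 x 10^-13/4)^(1/3) = 5.31 x 10^-5 M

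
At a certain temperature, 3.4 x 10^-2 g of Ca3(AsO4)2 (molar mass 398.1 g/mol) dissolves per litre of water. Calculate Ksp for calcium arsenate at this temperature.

Molar solubility s = (3.4 × 10^-2 g/L) / (398.1 g/mol) = 8.54 x 10^-5 M.
Ca3(AsO4)2(s) ⇌ 3 Ca^2+(aq) + 2 AsO4^3-(aq)
Let s = molar solubility. Then [Ca^2+] = 3s and [AsO4^3-] = 2s.
Ksp = [Ca^2+]^3[AsO4^3-]^2
Ksp = (3s)^3(2s)^2 = 108s^5
Ksp = 108 × (8.54 x 10^-5)^5 = 4.9 × 10^-19

Ksp ≈ 4.9 x 10^-19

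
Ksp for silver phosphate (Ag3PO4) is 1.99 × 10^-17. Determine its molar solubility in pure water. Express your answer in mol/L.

Ag3PO4(s) <=> 3 Ag^+(aq) + PO4^3-(aq)
Ksp = [Ag^+]^3[PO4^3-]
For each mole of Ag3PO4 that dissolves: [Ag^+] = 3s, [PO4^3-] = s.
So Ksp = (3s)^3 × s = 27s^4
s = (1.99 × 10^-17 / 27)^(1/4) = 2.93 × 10^-5 M

2.93 × 10^-5 M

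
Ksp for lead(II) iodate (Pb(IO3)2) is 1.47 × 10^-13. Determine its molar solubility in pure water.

s ≈ 3.32 x 10^-5 M

Pb(IO3)2(s) ⇌ Pb^2+ + 2 IO3^-
Ksp = [Pb^2+][IO3^-]^2
If s mol/L of Pb(IO3)2 dissolves, [Pb^2+] = s and [IO3^-] = 2s.
Substituting: Ksp = s(2s)^2 = 4s^3
s = (1.47 × 10^-13 / 4)^(1/3) = 3.32 x 10^-5 M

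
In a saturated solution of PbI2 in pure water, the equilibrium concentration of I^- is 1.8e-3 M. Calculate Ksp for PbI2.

2.9 × 10^-9

PbI2(s) <=> Pb^2+ + 2 I^-
Stoichiometry gives [Pb^2+] = (1/2)[I^-] = 9.00 × 10^-4 M.
Ksp = [Pb^2+][I^-]^2
Ksp = 9.00 × 10^-4 × (1.8 x 10^-3)^2 = 2.9 x 10^-9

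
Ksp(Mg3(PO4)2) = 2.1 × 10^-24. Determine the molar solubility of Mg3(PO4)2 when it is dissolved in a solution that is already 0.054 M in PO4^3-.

Mg3(PO4)2(s) ⇌ 3 Mg^2+ + 2 PO4^3-
Ksp = [Mg^2+]^3[PO4^3-]^2
Let s be the molar solubility in this solution. [Mg^2+] = 3s, [PO4^3-] = 0.054 + 2s ≈ 0.054 (Ksp is small, so little additional dissolves).
Ksp ≈ (3s)^3 × (0.054)^2
s = 3.0 x 10^-8 M
Check: 2s = 6.0 × 10^-8 ≪ 0.054, so the approximation is valid.

s = 3.0 × 10^-8 M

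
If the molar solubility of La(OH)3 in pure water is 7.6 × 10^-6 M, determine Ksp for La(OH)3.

La(OH)3(s) ⇌ La^3+(aq) + 3 OH^-(aq)
For each mole of La(OH)3 that dissolves: [La^3+] = s, [OH^-] = 3s.
Ksp = [La^3+][OH^-]^3
Ksp = s(3s)^3 = 27s^4
Ksp = 27 × (7.6 × 10^-6)^4 = 9.0 × 10^-20

Ksp = 9.0 x 10^-20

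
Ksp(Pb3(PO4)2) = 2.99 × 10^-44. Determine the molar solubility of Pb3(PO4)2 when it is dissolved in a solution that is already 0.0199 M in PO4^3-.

Pb3(PO4)2(s) ⇌ 3 Pb^2+ + 2 PO4^3-
Ksp = [Pb^2+]^3[PO4^3-]^2
If s mol/L dissolves here, [Pb^2+] = 3s, [PO4^3-] = 0.0199 + 2s ≈ 0.0199 (common-ion effect: PO4^3- is already 0.0199 M).
Ksp ≈ (3s)^3 × (0.0199)^2
s = 1.41 × 10^-14 M
Check: 2s = 2.8 x 10^-14 ≪ 0.0199, so the approximation is valid.

1.41e-14 M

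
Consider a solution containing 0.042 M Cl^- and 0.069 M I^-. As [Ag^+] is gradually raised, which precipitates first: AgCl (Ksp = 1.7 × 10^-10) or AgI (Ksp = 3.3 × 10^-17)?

Precipitation of each salt starts when its ion product equals its Ksp.
For AgCl: 1.7 × 10^-10 = 0.042 × [Ag^+]  ⇒  [Ag^+] = 4.0 × 10^-9 M.
For AgI: 3.3 × 10^-17 = 0.069 × [Ag^+]  ⇒  [Ag^+] = 4.8 × 10^-16 M.
The salt with the lower threshold [Ag^+] precipitates first: AgI.

AgI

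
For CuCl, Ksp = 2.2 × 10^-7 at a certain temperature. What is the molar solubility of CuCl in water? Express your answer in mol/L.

CuCl(s) ⇌ Cu^+ + Cl^-
Ksp = [Cu^+][Cl^-]
Let s = molar solubility. Then [Cu^+] = s and [Cl^-] = s.
Ksp = (s)(s) = s^2
s = √(2.2 × 10^-7) = 4.7 x 10^-4 M

s = 4.7 × 10^-4 M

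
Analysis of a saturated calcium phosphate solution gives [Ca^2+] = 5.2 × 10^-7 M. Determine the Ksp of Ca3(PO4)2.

Ca3(PO4)2(s) <=> 3 Ca^2+(aq) + 2 PO4^3-(aq)
Stoichiometry gives [PO4^3-] = (2/3)[Ca^2+] = 3.47 × 10^-7 M.
Ksp = [Ca^2+]^3[PO4^3-]^2
Ksp = (5.2 × 10^-7)^3 × (3.47 x 10^-7)^2 = 1.7 × 10^-32

1.7 x 10^-32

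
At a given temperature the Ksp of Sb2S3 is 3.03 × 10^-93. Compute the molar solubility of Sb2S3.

s ≈ 1.23 × 10^-19 M

Sb2S3(s) ⇌ 2 Sb^3+ + 3 S^2-
Ksp = [Sb^3+]^2[S^2-]^3
For each mole of Sb2S3 that dissolves: [Sb^3+] = 2s, [S^2-] = 3s.
So Ksp = (2s)^2 × (3s)^3 = 108s^5
Solving, s = (3.03 × 10^-93/108)^(1/5) = 1.23 × 10^-19 M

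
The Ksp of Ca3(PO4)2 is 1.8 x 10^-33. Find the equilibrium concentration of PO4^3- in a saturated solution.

[PO4^3-] = 2.2e-7 M

Ca3(PO4)2(s) ⇌ 3 Ca^2+ + 2 PO4^3-
Ksp = [Ca^2+]^3[PO4^3-]^2
With molar solubility s: [Ca^2+] = 3s, [PO4^3-] = 2s.
Substituting: Ksp = (3s)^3(2s)^2 = 108s^5
Solving, s = (1.8 x 10^-33/108)^(1/5) = 1.11 x 10^-7 M
[PO4^3-] = 2s = 2.2 × 10^-7 M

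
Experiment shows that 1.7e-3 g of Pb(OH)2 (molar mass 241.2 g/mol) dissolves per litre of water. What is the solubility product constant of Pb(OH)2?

1.4e-15

Molar solubility s = (1.7 x 10^-3 g/L) / (241.2 g/mol) = 7.05 × 10^-6 M.
Pb(OH)2(s) ⇌ Pb^2+ + 2 OH^-
For each mole of Pb(OH)2 that dissolves: [Pb^2+] = s, [OH^-] = 2s.
Ksp = [Pb^2+][OH^-]^2
So Ksp = s × (2s)^2 = 4s^3
Ksp = 4 × (7.05 × 10^-6)^3 = 1.4 x 10^-15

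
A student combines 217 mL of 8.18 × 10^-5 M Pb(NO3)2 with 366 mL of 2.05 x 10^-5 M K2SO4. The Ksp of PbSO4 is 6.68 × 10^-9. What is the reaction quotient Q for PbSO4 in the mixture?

Total volume = 217 + 366 = 583 mL.
[Pb^2+] = 8.18 × 10^-5 × (217/583) = 3.045 × 10^-5 M
[SO4^2-] = 2.05 × 10^-5 × (366/583) = 1.287 x 10^-5 M
PbSO4(s) ⇌ Pb^2+(aq) + SO4^2-(aq), so Q = [Pb^2+][SO4^2-]
Q = (3.045 × 10^-5)(1.287 × 10^-5) = 3.92 × 10^-10
Q < Ksp, so no precipitate of PbSO4 forms.

Q = 3.92 × 10^-10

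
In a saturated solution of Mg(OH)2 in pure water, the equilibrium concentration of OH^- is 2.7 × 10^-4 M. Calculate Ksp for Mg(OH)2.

9.8e-12

Mg(OH)2(s) ⇌ Mg^2+(aq) + 2 OH^-(aq)
Stoichiometry gives [Mg^2+] = (1/2)[OH^-] = 1.35 x 10^-4 M.
Ksp = [Mg^2+][OH^-]^2
Ksp = 1.35 × 10^-4 × (2.7 × 10^-4)^2 = 9.8 × 10^-12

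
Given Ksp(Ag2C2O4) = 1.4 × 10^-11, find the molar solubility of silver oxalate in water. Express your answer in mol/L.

Ag2C2O4(s) ⇌ 2 Ag^+(aq) + C2O4^2-(aq)
Ksp = [Ag^+]^2[C2O4^2-]
If s mol/L of Ag2C2O4 dissolves, [Ag^+] = 2s and [C2O4^2-] = s.
Ksp = (2s)^2s = 4s^3
s^3 = 1.4 × 10^-11 / 4, so s = 1.5 × 10^-4 M

s ≈ 1.5 x 10^-4 M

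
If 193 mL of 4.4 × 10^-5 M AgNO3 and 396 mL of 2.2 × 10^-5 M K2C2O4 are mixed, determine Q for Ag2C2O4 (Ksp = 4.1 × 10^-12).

3.1 × 10^-15

Total volume = 193 + 396 = 589 mL.
[Ag^+] = 4.4 × 10^-5 × (193/589) = 1.44 x 10^-5 M
[C2O4^2-] = 2.2 x 10^-5 × (396/589) = 1.48 × 10^-5 M
Ag2C2O4(s) ⇌ 2 Ag^+(aq) + C2O4^2-(aq), so Q = [Ag^+]^2[C2O4^2-]
Q = (1.44 x 10^-5)^2(1.48 × 10^-5) = 3.1 x 10^-15
Q < Ksp, so no precipitate of Ag2C2O4 forms.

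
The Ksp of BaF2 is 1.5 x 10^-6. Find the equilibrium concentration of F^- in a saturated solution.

BaF2(s) ⇌ Ba^2+ + 2 F^-
Ksp = [Ba^2+][F^-]^2
If s mol/L of BaF2 dissolves, [Ba^2+] = s and [F^-] = 2s.
So Ksp = s × (2s)^2 = 4s^3
s = (1.5 x 10^-6 / 4)^(1/3) = 7.21 × 10^-3 M
[F^-] = 2s = 1.4 × 10^-2 M

0.014 M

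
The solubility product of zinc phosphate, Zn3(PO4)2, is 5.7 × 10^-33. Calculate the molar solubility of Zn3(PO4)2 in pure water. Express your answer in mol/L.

Zn3(PO4)2(s) ⇌ 3 Zn^2+(aq) + 2 PO4^3-(aq)
Ksp = [Zn^2+]^3[PO4^3-]^2
For each mole of Zn3(PO4)2 that dissolves: [Zn^2+] = 3s, [PO4^3-] = 2s.
So Ksp = (3s)^3 × (2s)^2 = 108s^5
Solving, s = (5.7 × 10^-33/108)^(1/5) = 1.4 × 10^-7 M

s ≈ 1.4 × 10^-7 M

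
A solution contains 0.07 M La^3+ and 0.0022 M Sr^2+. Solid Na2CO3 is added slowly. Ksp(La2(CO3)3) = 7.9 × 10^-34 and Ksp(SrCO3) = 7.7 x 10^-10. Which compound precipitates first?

Precipitation of each salt starts when its ion product equals its Ksp.
For La2(CO3)3: 7.9 × 10^-34 = (0.07)^2 × [CO3^2-]^3  ⇒  [CO3^2-] = 5.4 × 10^-11 M.
For SrCO3: 7.7 x 10^-10 = 0.0022 × [CO3^2-]  ⇒  [CO3^2-] = 3.5 × 10^-7 M.
The salt with the lower threshold [CO3^2-] precipitates first: La2(CO3)3.

La2(CO3)3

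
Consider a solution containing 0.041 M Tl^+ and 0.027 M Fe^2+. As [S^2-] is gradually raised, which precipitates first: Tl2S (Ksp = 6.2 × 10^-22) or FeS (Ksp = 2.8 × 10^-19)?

Precipitation of each salt starts when its ion product equals its Ksp.
For Tl2S: 6.2 × 10^-22 = (0.041)^2 × [S^2-]  ⇒  [S^2-] = 3.7 × 10^-19 M.
For FeS: 2.8 × 10^-19 = 0.027 × [S^2-]  ⇒  [S^2-] = 1.0 × 10^-17 M.
The salt with the lower threshold [S^2-] precipitates first: Tl2S.

Tl2S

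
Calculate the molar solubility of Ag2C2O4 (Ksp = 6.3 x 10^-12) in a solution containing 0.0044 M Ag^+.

s = 3.3 × 10^-7 M

Ag2C2O4(s) ⇌ 2 Ag^+(aq) + C2O4^2-(aq)
Ksp = [Ag^+]^2[C2O4^2-]
Let s = moles of Ag2C2O4 that dissolve per litre. [Ag^+] = 0.0044 + 2s ≈ 0.0044, [C2O4^2-] = s (Ksp is small, so little additional dissolves).
Ksp ≈ (0.0044)^2 × s
s = 3.3 x 10^-7 M
Check: 2s = 6.5 × 10^-7 ≪ 0.0044, so the approximation is valid.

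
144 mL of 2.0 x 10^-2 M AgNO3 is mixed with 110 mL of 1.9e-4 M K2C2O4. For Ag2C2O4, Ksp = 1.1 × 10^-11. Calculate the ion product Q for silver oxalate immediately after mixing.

Total volume = 144 + 110 = 254 mL.
[Ag^+] = 2.0 × 10^-2 × (144/254) = 1.13 × 10^-2 M
[C2O4^2-] = 1.9 x 10^-4 × (110/254) = 8.23 × 10^-5 M
Ag2C2O4(s) ⇌ 2 Ag^+(aq) + C2O4^2-(aq), so Q = [Ag^+]^2[C2O4^2-]
Q = (1.13 × 10^-2)^2(8.23 × 10^-5) = 1.1 × 10^-8
Q > Ksp, so Ag2C2O4 will precipitate.

1.1 × 10^-8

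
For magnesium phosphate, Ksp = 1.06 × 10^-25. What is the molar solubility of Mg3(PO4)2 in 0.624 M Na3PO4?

2.16 × 10^-9 M

Mg3(PO4)2(s) <=> 3 Mg^2+ + 2 PO4^3-
Ksp = [Mg^2+]^3[PO4^3-]^2
Let s be the molar solubility in this solution. [Mg^2+] = 3s, [PO4^3-] = 0.624 + 2s ≈ 0.624 (Ksp is small, so little additional dissolves).
Ksp ≈ (3s)^3 × (0.624)^2
s = 2.16 × 10^-9 M
Check: 2s = 4.3 × 10^-9 ≪ 0.624, so the approximation is valid.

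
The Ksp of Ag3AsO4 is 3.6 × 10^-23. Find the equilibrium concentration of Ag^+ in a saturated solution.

Ag3AsO4(s) ⇌ 3 Ag^+(aq) + AsO4^3-(aq)
Ksp = [Ag^+]^3[AsO4^3-]
If s mol/L of Ag3AsO4 dissolves, [Ag^+] = 3s and [AsO4^3-] = s.
Ksp = (3s)^3s = 27s^4
s = (3.6 × 10^-23 / 27)^(1/4) = 1.07 × 10^-6 M
[Ag^+] = 3s = 3.2 × 10^-6 M

[Ag^+] = 3.2 × 10^-6 M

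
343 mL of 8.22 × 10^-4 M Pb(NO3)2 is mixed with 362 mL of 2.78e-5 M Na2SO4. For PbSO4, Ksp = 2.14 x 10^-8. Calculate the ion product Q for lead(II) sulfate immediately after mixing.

Q ≈ 5.71e-9

Total volume = 343 + 362 = 705 mL.
[Pb^2+] = 8.22 x 10^-4 × (343/705) = 3.999 × 10^-4 M
[SO4^2-] = 2.78 × 10^-5 × (362/705) = 1.427 x 10^-5 M
PbSO4(s) ⇌ Pb^2+(aq) + SO4^2-(aq), so Q = [Pb^2+][SO4^2-]
Q = (3.999 × 10^-4)(1.427 × 10^-5) = 5.71 × 10^-9
Q < Ksp, so no precipitate of PbSO4 forms.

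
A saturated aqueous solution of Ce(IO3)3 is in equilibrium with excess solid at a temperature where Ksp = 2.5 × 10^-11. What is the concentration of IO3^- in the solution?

[IO3^-] = 2.9 x 10^-3 M

Ce(IO3)3(s) ⇌ Ce^3+ + 3 IO3^-
Ksp = [Ce^3+][IO3^-]^3
With molar solubility s: [Ce^3+] = s, [IO3^-] = 3s.
Substituting: Ksp = s(3s)^3 = 27s^4
s = (2.5 × 10^-11 / 27)^(1/4) = 9.81 × 10^-4 M
[IO3^-] = 3s = 2.9 × 10^-3 M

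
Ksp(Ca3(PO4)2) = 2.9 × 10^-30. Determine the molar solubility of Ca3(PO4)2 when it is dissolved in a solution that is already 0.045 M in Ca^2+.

8.9 × 10^-14 M

Ca3(PO4)2(s) <=> 3 Ca^2+(aq) + 2 PO4^3-(aq)
Ksp = [Ca^2+]^3[PO4^3-]^2
If s mol/L dissolves here, [Ca^2+] = 0.045 + 3s ≈ 0.045, [PO4^3-] = 2s (common-ion effect: Ca^2+ is already 0.045 M).
Ksp ≈ (0.045)^3 × (2s)^2
s = 8.9 x 10^-14 M
Check: 3s = 2.7 x 10^-13 ≪ 0.045, so the approximation is valid.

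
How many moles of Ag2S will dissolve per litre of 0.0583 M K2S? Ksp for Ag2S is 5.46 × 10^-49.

s = 1.53 x 10^-24 M

Ag2S(s) ⇌ 2 Ag^+ + S^2-
Ksp = [Ag^+]^2[S^2-]
If s mol/L dissolves here, [Ag^+] = 2s, [S^2-] = 0.0583 + s ≈ 0.0583 (Ksp is small, so little additional dissolves).
Ksp ≈ (2s)^2 × 0.0583
s = 1.53 x 10^-24 M
Check: s = 1.5 × 10^-24 ≪ 0.0583, so the approximation is valid.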